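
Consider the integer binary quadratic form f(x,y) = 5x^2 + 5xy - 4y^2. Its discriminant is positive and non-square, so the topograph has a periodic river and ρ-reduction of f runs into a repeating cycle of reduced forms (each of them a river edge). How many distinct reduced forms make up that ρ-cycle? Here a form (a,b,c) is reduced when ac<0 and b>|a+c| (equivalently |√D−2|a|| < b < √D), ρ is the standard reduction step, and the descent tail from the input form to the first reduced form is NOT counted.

D = 105, ⌊√D⌋ = 10
river: ρ → (-4,3,6)
river: ρ → (6,9,-1)
river: ρ → (-1,9,6)
river: ρ → (6,3,-4)
river: ρ → (-4,5,5)
river: ρ → (5,5,-4)
ρ-cycle length = 6 (tail of 0 descent steps not counted)

6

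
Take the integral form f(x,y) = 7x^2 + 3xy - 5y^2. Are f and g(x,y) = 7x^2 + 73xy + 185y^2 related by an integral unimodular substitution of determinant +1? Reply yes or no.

D₁ = 149, D₂ = 149
river cycle of f (length 10): (-5, 7, 5), (5, 3, -7), (-7, 11, 1), (1, 11, -7), (-7, 3, 5), (5, 7, -5), (-5, 3, 7), (7, 11, -1), (-1, 11, 7), (7, 3, -5)
river cycle of g (length 10): (7, 3, -5), (-5, 7, 5), (5, 3, -7), (-7, 11, 1), (1, 11, -7), (-7, 3, 5), (5, 7, -5), (-5, 3, 7), (7, 11, -1), (-1, 11, 7)
cycles coincide ⇒ equivalent

yes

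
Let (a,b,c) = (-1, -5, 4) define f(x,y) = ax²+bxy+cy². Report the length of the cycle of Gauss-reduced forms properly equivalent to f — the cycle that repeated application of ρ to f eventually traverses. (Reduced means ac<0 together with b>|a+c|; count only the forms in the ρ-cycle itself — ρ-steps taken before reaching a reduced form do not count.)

D = 41, ⌊√D⌋ = 6
descent: ρ → (4,5,-1)  [lands on river]
river: ρ → (-1,5,4)
river: ρ → (4,3,-2)
river: ρ → (-2,5,2)
river: ρ → (2,3,-4)
river: ρ → (-4,5,1)
river: ρ → (1,5,-4)
river: ρ → (-4,3,2)
river: ρ → (2,5,-2)
river: ρ → (-2,3,4)
ρ-cycle length = 10 (tail of 1 descent step not counted)

10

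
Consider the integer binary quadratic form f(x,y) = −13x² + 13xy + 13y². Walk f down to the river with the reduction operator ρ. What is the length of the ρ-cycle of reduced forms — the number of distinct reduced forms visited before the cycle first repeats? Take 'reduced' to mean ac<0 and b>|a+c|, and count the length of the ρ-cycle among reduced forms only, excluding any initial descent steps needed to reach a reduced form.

D = 845, ⌊√D⌋ = 29
river: ρ → (13,13,-13)
river: ρ → (-13,13,13)
ρ-cycle length = 2 (tail of 0 descent steps not counted)

2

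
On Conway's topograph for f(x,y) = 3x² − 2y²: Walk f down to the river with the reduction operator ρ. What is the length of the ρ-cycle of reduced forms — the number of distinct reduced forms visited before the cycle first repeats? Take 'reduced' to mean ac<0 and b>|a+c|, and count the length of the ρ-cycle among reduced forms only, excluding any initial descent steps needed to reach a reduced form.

D = 24, ⌊√D⌋ = 4
descent: ρ → (-2,4,1)  [lands on river]
river: ρ → (1,4,-2)
ρ-cycle length = 2 (tail of 1 descent step not counted)

2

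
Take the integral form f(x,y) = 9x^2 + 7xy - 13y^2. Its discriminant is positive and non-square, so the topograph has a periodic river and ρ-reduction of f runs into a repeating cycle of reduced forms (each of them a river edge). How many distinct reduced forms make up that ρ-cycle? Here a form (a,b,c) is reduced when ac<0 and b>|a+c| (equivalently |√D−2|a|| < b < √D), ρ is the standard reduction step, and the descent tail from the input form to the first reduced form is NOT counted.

D = 517, ⌊√D⌋ = 22
river: ρ → (-13,19,3)
river: ρ → (3,17,-19)
river: ρ → (-19,21,1)
river: ρ → (1,21,-19)
river: ρ → (-19,17,3)
river: ρ → (3,19,-13)
river: ρ → (-13,7,9)
river: ρ → (9,11,-11)
river: ρ → (-11,11,9)
river: ρ → (9,7,-13)
ρ-cycle length = 10 (tail of 0 descent steps not counted)

10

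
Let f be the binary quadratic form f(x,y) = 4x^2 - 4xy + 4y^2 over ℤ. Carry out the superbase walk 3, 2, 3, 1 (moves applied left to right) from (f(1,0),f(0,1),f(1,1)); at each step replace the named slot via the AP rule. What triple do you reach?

start (4,4,4) = (f(1,0),f(0,1),f(1,1))
replace slot 3: 2·(4+4) − 4 = 12 → (4,4,12)
replace slot 2: 2·(4+12) − 4 = 28 → (4,28,12)
replace slot 3: 2·(4+28) − 12 = 52 → (4,28,52)
replace slot 1: 2·(28+52) − 4 = 156 → (156,28,52)

156,28,52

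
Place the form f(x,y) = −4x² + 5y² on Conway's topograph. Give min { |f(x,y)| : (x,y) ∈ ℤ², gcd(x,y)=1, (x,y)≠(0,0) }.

descent: ρ → (5,0,-4)
descent: ρ → (-4,8,1)  [lands on river]
river: ρ → (1,8,-4)
closes: descent 2, river 2
min |a| on river = 1

1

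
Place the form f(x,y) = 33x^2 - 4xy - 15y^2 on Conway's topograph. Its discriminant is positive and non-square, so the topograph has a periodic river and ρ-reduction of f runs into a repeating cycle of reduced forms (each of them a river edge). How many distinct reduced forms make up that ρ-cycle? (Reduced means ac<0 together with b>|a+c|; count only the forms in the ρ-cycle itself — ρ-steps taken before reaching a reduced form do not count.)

D = 1996, ⌊√D⌋ = 44
descent: ρ → (-15,34,14)  [lands on river]
river: ρ → (14,22,-27)
river: ρ → (-27,32,9)
river: ρ → (9,40,-11)
river: ρ → (-11,26,30)
river: ρ → (30,34,-7)
river: ρ → (-7,36,25)
river: ρ → (25,14,-18)
river: ρ → (-18,22,21)
river: ρ → (21,20,-19)
river: ρ → (-19,18,22)
river: ρ → (22,26,-15)
ρ-cycle length = 12 (tail of 1 descent step not counted)

12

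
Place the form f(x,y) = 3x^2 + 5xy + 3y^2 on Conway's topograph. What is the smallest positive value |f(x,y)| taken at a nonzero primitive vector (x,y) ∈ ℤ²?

translate: b→-1 (≡5 mod 6), so (3,5,3)→(3,-1,1)
flip: (3,-1,1)→(1,1,3)
reduced (well bottom): (1,1,3) with a≤c, −a<b≤a
well minimum = a = 1

1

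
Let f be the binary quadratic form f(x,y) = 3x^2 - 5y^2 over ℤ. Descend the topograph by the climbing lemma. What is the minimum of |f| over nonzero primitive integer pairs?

descent: ρ → (-5,0,3)
descent: ρ → (3,6,-2)  [lands on river]
river: ρ → (-2,6,3)
closes: descent 2, river 2
min |a| on river = 2

2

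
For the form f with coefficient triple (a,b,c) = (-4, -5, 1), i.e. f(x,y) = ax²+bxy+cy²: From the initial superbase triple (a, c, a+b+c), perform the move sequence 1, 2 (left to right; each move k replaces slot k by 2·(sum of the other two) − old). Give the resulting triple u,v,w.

start (-4,1,-8) = (f(1,0),f(0,1),f(1,1))
replace slot 1: 2·(1+(-8)) − (-4) = -10 → (-10,1,-8)
replace slot 2: 2·((-10)+(-8)) − 1 = -37 → (-10,-37,-8)

-10,-37,-8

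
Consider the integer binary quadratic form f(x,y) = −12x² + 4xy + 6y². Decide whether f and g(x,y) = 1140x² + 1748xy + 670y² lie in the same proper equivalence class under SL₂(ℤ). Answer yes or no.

D₁ = 304, D₂ = 304
river cycle of f (length 6): (6, 8, -10), (-10, 12, 4), (4, 12, -10), (-10, 8, 6), (6, 16, -2), (-2, 16, 6)
river cycle of g (length 6): (4, 12, -10), (-10, 8, 6), (6, 16, -2), (-2, 16, 6), (6, 8, -10), (-10, 12, 4)
cycles coincide ⇒ equivalent

yes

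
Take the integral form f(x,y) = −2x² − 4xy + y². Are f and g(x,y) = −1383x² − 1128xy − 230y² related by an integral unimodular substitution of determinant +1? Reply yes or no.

D₁ = 24, D₂ = 24
river cycle of f (length 2): (1, 4, -2), (-2, 4, 1)
river cycle of g (length 2): (-2, 4, 1), (1, 4, -2)
cycles coincide ⇒ equivalent

yes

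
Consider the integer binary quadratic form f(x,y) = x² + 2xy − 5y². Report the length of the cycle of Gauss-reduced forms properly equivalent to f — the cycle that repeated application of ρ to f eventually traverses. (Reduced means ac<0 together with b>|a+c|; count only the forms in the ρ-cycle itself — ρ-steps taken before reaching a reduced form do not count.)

D = 24, ⌊√D⌋ = 4
descent: ρ → (-5,-2,1)
descent: ρ → (1,4,-2)  [lands on river]
river: ρ → (-2,4,1)
ρ-cycle length = 2 (tail of 2 descent steps not counted)

2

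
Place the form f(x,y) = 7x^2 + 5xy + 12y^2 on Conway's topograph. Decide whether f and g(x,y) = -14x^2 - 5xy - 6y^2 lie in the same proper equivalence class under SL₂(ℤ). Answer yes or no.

D₁ = -311, D₂ = -311
f: reduced (well bottom): (7,5,12) with a≤c, −a<b≤a
g is negative-definite; reduce −g:
−g: flip: (14,5,6)→(6,-5,14)
−g: reduced (well bottom): (6,-5,14) with a≤c, −a<b≤a
flip sign back: reduced form of g is (-6,5,-14)
reduced forms (7, 5, 12) vs (-6, 5, -14) ⇒ inequivalent

no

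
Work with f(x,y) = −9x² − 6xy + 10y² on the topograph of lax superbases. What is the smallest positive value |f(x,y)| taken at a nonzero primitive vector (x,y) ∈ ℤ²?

descent: ρ → (10,6,-9)  [lands on river]
river: ρ → (-9,12,7)
river: ρ → (7,16,-5)
river: ρ → (-5,14,10)
closes: descent 1, river 4
min |a| on river = 5

5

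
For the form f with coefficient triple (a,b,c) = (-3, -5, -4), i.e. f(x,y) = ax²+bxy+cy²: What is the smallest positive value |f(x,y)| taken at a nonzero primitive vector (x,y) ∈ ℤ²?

translate: b→-1 (≡5 mod 6), so (3,5,4)→(3,-1,2)
flip: (3,-1,2)→(2,1,3)
reduced (well bottom): (2,1,3) with a≤c, −a<b≤a
well minimum |f| = |-2| = 2 (negative-definite)

2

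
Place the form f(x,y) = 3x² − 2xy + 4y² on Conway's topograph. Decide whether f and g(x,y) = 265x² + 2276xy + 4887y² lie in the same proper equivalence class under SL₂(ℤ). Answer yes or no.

D₁ = -44, D₂ = -44
f: reduced (well bottom): (3,-2,4) with a≤c, −a<b≤a
g: translate: b→156 (≡2276 mod 530), so (265,2276,4887)→(265,156,23)
g: flip: (265,156,23)→(23,-156,265)
g: translate: b→-18 (≡-156 mod 46), so (23,-156,265)→(23,-18,4)
g: flip: (23,-18,4)→(4,18,23)
g: translate: b→2 (≡18 mod 8), so (4,18,23)→(4,2,3)
g: flip: (4,2,3)→(3,-2,4)
g: reduced (well bottom): (3,-2,4) with a≤c, −a<b≤a
reduced forms (3, -2, 4) vs (3, -2, 4) ⇒ equivalent

yes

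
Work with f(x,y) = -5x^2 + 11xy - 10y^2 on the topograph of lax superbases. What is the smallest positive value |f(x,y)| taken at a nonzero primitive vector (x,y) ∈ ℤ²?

translate: b→-1 (≡-11 mod 10), so (5,-11,10)→(5,-1,4)
flip: (5,-1,4)→(4,1,5)
reduced (well bottom): (4,1,5) with a≤c, −a<b≤a
well minimum |f| = |-4| = 4 (negative-definite)

4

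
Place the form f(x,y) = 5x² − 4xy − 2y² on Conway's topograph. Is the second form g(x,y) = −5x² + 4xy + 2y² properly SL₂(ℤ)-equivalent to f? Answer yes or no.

D₁ = 56, D₂ = 56
river cycle of f (length 4): (-2, 4, 5), (5, 6, -1), (-1, 6, 5), (5, 4, -2)
river cycle of g (length 4): (2, 4, -5), (-5, 6, 1), (1, 6, -5), (-5, 4, 2)
cycles differ ⇒ inequivalent

no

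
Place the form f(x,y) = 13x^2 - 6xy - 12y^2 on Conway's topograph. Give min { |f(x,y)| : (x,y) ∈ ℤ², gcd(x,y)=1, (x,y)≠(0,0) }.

descent: ρ → (-12,6,13)  [lands on river]
river: ρ → (13,20,-5)
river: ρ → (-5,20,13)
river: ρ → (13,6,-12)
river: ρ → (-12,18,7)
river: ρ → (7,24,-3)
river: ρ → (-3,24,7)
river: ρ → (7,18,-12)
closes: descent 1, river 8
min |a| on river = 3

3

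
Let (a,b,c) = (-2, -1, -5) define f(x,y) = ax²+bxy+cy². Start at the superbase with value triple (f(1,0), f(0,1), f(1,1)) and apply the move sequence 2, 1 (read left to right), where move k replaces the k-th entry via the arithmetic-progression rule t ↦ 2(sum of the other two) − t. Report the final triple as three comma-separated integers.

start (-2,-5,-8) = (f(1,0),f(0,1),f(1,1))
replace slot 2: 2·((-2)+(-8)) − (-5) = -15 → (-2,-15,-8)
replace slot 1: 2·((-15)+(-8)) − (-2) = -44 → (-44,-15,-8)

-44,-15,-8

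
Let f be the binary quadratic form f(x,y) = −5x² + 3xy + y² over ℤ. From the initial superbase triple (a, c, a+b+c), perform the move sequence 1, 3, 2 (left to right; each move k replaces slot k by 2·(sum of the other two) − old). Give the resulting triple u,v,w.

start (-5,1,-1) = (f(1,0),f(0,1),f(1,1))
replace slot 1: 2·(1+(-1)) − (-5) = 5 → (5,1,-1)
replace slot 3: 2·(5+1) − (-1) = 13 → (5,1,13)
replace slot 2: 2·(5+13) − 1 = 35 → (5,35,13)

5,35,13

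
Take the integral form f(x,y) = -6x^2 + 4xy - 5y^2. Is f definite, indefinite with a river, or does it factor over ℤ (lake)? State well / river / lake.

D = b²−4ac = 4² − 4·(-6)·(-5) = -104
D < 0 ⇒ definite ⇒ every region one sign ⇒ single well

well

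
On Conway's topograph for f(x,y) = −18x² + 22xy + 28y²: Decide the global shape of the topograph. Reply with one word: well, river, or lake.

D = b²−4ac = 22² − 4·(-18)·28 = 2500
D = 50² is a perfect square ⇒ form factors over ℤ ⇒ lakes

lake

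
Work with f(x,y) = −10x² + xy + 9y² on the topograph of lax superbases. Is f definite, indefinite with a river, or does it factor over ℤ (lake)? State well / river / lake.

D = b²−4ac = 1² − 4·(-10)·9 = 361
D = 19² is a perfect square ⇒ form factors over ℤ ⇒ lakes

lake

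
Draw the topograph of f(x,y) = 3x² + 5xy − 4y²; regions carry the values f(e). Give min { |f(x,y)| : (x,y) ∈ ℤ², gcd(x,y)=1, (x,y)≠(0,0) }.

river: ρ → (-4,3,4)
river: ρ → (4,5,-3)
river: ρ → (-3,7,2)
river: ρ → (2,5,-6)
river: ρ → (-6,7,1)
river: ρ → (1,7,-6)
river: ρ → (-6,5,2)
river: ρ → (2,7,-3)
river: ρ → (-3,5,4)
river: ρ → (4,3,-4)
river: ρ → (-4,5,3)
river: ρ → (3,7,-2)
river: ρ → (-2,5,6)
river: ρ → (6,7,-1)
river: ρ → (-1,7,6)
river: ρ → (6,5,-2)
river: ρ → (-2,7,3)
river: ρ → (3,5,-4)
closes: descent 0, river 18
min |a| on river = 1

1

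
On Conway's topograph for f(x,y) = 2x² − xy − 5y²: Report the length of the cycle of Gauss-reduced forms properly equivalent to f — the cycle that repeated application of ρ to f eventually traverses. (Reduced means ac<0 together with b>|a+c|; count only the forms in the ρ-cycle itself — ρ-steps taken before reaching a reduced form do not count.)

D = 41, ⌊√D⌋ = 6
descent: ρ → (-5,1,2)
descent: ρ → (2,3,-4)  [lands on river]
river: ρ → (-4,5,1)
river: ρ → (1,5,-4)
river: ρ → (-4,3,2)
river: ρ → (2,5,-2)
river: ρ → (-2,3,4)
river: ρ → (4,5,-1)
river: ρ → (-1,5,4)
river: ρ → (4,3,-2)
river: ρ → (-2,5,2)
ρ-cycle length = 10 (tail of 2 descent steps not counted)

10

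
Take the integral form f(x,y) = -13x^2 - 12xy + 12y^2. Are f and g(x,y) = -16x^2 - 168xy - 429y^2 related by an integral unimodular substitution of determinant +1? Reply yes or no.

D₁ = 768, D₂ = 768
river cycle of f (length 8): (12, 12, -13), (-13, 14, 11), (11, 8, -16), (-16, 24, 3), (3, 24, -16), (-16, 8, 11), (11, 14, -13), (-13, 12, 12)
river cycle of g (length 8): (-16, 24, 3), (3, 24, -16), (-16, 8, 11), (11, 14, -13), (-13, 12, 12), (12, 12, -13), (-13, 14, 11), (11, 8, -16)
cycles coincide ⇒ equivalent

yes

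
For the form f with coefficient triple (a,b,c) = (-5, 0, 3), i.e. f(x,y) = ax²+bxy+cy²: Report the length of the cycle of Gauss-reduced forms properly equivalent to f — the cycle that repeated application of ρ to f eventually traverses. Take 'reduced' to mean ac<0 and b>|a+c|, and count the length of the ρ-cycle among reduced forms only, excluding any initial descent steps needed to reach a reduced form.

D = 60, ⌊√D⌋ = 7
descent: ρ → (3,6,-2)  [lands on river]
river: ρ → (-2,6,3)
ρ-cycle length = 2 (tail of 1 descent step not counted)

2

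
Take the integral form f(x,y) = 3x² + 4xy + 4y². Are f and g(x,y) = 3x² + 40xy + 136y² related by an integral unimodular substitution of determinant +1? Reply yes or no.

D₁ = -32, D₂ = -32
f: translate: b→-2 (≡4 mod 6), so (3,4,4)→(3,-2,3)
f: flip: (3,-2,3)→(3,2,3)
f: reduced (well bottom): (3,2,3) with a≤c, −a<b≤a
g: translate: b→-2 (≡40 mod 6), so (3,40,136)→(3,-2,3)
g: flip: (3,-2,3)→(3,2,3)
g: reduced (well bottom): (3,2,3) with a≤c, −a<b≤a
reduced forms (3, 2, 3) vs (3, 2, 3) ⇒ equivalent

yes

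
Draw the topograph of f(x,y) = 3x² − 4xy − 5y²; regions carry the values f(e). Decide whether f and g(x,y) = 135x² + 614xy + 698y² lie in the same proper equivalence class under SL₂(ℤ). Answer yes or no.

D₁ = 76, D₂ = 76
river cycle of f (length 6): (-5, 4, 3), (3, 8, -1), (-1, 8, 3), (3, 4, -5), (-5, 6, 2), (2, 6, -5)
river cycle of g (length 6): (-1, 8, 3), (3, 4, -5), (-5, 6, 2), (2, 6, -5), (-5, 4, 3), (3, 8, -1)
cycles coincide ⇒ equivalent

yes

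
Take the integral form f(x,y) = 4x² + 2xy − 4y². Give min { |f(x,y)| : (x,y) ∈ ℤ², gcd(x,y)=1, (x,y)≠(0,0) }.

river: ρ → (-4,6,2)
river: ρ → (2,6,-4)
river: ρ → (-4,2,4)
river: ρ → (4,6,-2)
river: ρ → (-2,6,4)
river: ρ → (4,2,-4)
closes: descent 0, river 6
min |a| on river = 2

2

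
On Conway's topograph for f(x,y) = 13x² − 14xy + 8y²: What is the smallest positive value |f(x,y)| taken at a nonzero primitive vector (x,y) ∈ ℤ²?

translate: b→12 (≡-14 mod 26), so (13,-14,8)→(13,12,7)
flip: (13,12,7)→(7,-12,13)
translate: b→2 (≡-12 mod 14), so (7,-12,13)→(7,2,8)
reduced (well bottom): (7,2,8) with a≤c, −a<b≤a
well minimum = a = 7

7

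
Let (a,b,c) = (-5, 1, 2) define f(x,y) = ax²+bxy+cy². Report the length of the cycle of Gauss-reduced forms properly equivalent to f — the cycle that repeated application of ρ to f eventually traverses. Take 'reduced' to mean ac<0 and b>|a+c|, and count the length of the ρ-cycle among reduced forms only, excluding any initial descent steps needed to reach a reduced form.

D = 41, ⌊√D⌋ = 6
descent: ρ → (2,3,-4)  [lands on river]
river: ρ → (-4,5,1)
river: ρ → (1,5,-4)
river: ρ → (-4,3,2)
river: ρ → (2,5,-2)
river: ρ → (-2,3,4)
river: ρ → (4,5,-1)
river: ρ → (-1,5,4)
river: ρ → (4,3,-2)
river: ρ → (-2,5,2)
ρ-cycle length = 10 (tail of 1 descent step not counted)

10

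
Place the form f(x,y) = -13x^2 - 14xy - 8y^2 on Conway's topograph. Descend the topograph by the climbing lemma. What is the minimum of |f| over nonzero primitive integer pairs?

translate: b→-12 (≡14 mod 26), so (13,14,8)→(13,-12,7)
flip: (13,-12,7)→(7,12,13)
translate: b→-2 (≡12 mod 14), so (7,12,13)→(7,-2,8)
reduced (well bottom): (7,-2,8) with a≤c, −a<b≤a
well minimum |f| = |-7| = 7 (negative-definite)

7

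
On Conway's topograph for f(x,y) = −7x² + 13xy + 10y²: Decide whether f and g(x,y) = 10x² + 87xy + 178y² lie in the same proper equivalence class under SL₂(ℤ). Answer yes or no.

D₁ = 449, D₂ = 449
river cycle of f (length 38): (10, 7, -10), (-10, 13, 7), (7, 15, -8), (-8, 17, 5), (5, 13, -14), (-14, 15, 4), (4, 17, -10), (-10, 3, 11), (11, 19, -2), (-2, 21, 1), … (28 more)
river cycle of g (length 38): (10, 7, -10), (-10, 13, 7), (7, 15, -8), (-8, 17, 5), (5, 13, -14), (-14, 15, 4), (4, 17, -10), (-10, 3, 11), (11, 19, -2), (-2, 21, 1), … (28 more)
cycles coincide ⇒ equivalent

yes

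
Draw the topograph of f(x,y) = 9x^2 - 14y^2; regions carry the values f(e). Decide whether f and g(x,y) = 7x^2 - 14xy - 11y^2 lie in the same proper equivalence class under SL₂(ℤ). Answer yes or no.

D₁ = 504, D₂ = 504
river cycle of f (length 4): (9, 18, -5), (-5, 22, 1), (1, 22, -5), (-5, 18, 9)
river cycle of g (length 10): (-11, 14, 7), (7, 14, -11), (-11, 8, 10), (10, 12, -9), (-9, 6, 13), (13, 20, -2), (-2, 20, 13), (13, 6, -9), (-9, 12, 10), (10, 8, -11)
cycles differ ⇒ inequivalent

no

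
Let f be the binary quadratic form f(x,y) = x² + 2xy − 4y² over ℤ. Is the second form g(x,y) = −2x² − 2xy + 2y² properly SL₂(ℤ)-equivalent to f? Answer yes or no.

D₁ = 20, D₂ = 20
river cycle of f (length 2): (1, 4, -1), (-1, 4, 1)
river cycle of g (length 2): (2, 2, -2), (-2, 2, 2)
cycles differ ⇒ inequivalent

no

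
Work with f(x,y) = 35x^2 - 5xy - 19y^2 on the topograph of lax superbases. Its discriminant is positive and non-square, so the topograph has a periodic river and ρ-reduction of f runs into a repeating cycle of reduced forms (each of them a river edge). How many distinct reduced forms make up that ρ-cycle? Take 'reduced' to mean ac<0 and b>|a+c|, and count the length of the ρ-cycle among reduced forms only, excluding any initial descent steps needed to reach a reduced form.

D = 2685, ⌊√D⌋ = 51
descent: ρ → (-19,43,11)  [lands on river]
river: ρ → (11,45,-15)
river: ρ → (-15,45,11)
river: ρ → (11,43,-19)
river: ρ → (-19,33,21)
river: ρ → (21,51,-1)
river: ρ → (-1,51,21)
river: ρ → (21,33,-19)
ρ-cycle length = 8 (tail of 1 descent step not counted)

8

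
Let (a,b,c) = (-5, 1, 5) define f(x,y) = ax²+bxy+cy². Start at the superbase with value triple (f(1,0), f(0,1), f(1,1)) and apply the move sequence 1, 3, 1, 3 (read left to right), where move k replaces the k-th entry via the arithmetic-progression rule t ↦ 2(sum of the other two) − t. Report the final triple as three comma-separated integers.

start (-5,5,1) = (f(1,0),f(0,1),f(1,1))
replace slot 1: 2·(5+1) − (-5) = 17 → (17,5,1)
replace slot 3: 2·(17+5) − 1 = 43 → (17,5,43)
replace slot 1: 2·(5+43) − 17 = 79 → (79,5,43)
replace slot 3: 2·(79+5) − 43 = 125 → (79,5,125)

79,5,125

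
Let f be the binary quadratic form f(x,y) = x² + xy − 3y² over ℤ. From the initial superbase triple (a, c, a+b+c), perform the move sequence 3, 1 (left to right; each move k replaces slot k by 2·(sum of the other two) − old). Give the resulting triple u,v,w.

start (1,-3,-1) = (f(1,0),f(0,1),f(1,1))
replace slot 3: 2·(1+(-3)) − (-1) = -3 → (1,-3,-3)
replace slot 1: 2·((-3)+(-3)) − 1 = -13 → (-13,-3,-3)

-13,-3,-3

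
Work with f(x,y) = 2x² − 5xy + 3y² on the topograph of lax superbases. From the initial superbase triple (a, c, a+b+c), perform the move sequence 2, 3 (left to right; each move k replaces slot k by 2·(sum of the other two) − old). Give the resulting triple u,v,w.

start (2,3,0) = (f(1,0),f(0,1),f(1,1))
replace slot 2: 2·(2+0) − 3 = 1 → (2,1,0)
replace slot 3: 2·(2+1) − 0 = 6 → (2,1,6)

2,1,6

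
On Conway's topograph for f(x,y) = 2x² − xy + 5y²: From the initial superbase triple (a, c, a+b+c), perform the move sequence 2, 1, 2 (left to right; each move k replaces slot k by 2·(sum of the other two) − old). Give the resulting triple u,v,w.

start (2,5,6) = (f(1,0),f(0,1),f(1,1))
replace slot 2: 2·(2+6) − 5 = 11 → (2,11,6)
replace slot 1: 2·(11+6) − 2 = 32 → (32,11,6)
replace slot 2: 2·(32+6) − 11 = 65 → (32,65,6)

32,65,6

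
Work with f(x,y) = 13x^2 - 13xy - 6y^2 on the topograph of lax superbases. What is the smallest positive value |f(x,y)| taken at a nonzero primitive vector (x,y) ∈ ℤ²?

descent: ρ → (-6,13,13)  [lands on river]
river: ρ → (13,13,-6)
river: ρ → (-6,11,15)
river: ρ → (15,19,-2)
river: ρ → (-2,21,5)
river: ρ → (5,19,-6)
river: ρ → (-6,17,8)
river: ρ → (8,15,-8)
river: ρ → (-8,17,6)
river: ρ → (6,19,-5)
river: ρ → (-5,21,2)
river: ρ → (2,19,-15)
river: ρ → (-15,11,6)
river: ρ → (6,13,-13)
river: ρ → (-13,13,6)
river: ρ → (6,11,-15)
river: ρ → (-15,19,2)
river: ρ → (2,21,-5)
river: ρ → (-5,19,6)
river: ρ → (6,17,-8)
river: ρ → (-8,15,8)
river: ρ → (8,17,-6)
river: ρ → (-6,19,5)
river: ρ → (5,21,-2)
river: ρ → (-2,19,15)
river: ρ → (15,11,-6)
closes: descent 1, river 26
min |a| on river = 2

2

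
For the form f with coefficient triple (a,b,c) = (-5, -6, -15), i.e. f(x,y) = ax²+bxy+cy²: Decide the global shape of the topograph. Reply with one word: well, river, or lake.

D = b²−4ac = (-6)² − 4·(-5)·(-15) = -264
D < 0 ⇒ definite ⇒ every region one sign ⇒ single well

well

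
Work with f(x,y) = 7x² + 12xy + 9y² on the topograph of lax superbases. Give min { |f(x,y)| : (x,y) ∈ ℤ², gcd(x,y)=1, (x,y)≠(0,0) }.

translate: b→-2 (≡12 mod 14), so (7,12,9)→(7,-2,4)
flip: (7,-2,4)→(4,2,7)
reduced (well bottom): (4,2,7) with a≤c, −a<b≤a
well minimum = a = 4

4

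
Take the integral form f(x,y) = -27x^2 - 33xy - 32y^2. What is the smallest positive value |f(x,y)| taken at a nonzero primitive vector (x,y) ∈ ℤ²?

translate: b→-21 (≡33 mod 54), so (27,33,32)→(27,-21,26)
flip: (27,-21,26)→(26,21,27)
reduced (well bottom): (26,21,27) with a≤c, −a<b≤a
well minimum |f| = |-26| = 26 (negative-definite)

26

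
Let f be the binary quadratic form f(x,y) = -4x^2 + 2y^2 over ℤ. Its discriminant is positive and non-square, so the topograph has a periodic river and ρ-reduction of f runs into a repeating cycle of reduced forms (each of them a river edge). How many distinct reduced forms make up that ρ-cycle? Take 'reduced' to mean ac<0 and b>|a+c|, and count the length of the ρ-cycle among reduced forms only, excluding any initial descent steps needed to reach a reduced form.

D = 32, ⌊√D⌋ = 5
descent: ρ → (2,4,-2)  [lands on river]
river: ρ → (-2,4,2)
ρ-cycle length = 2 (tail of 1 descent step not counted)

2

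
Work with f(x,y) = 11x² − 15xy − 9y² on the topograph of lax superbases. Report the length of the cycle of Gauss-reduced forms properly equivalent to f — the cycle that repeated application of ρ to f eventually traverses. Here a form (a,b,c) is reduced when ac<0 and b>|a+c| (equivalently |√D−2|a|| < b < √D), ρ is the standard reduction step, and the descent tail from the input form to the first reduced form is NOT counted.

D = 621, ⌊√D⌋ = 24
descent: ρ → (-9,15,11)  [lands on river]
river: ρ → (11,7,-13)
river: ρ → (-13,19,5)
river: ρ → (5,21,-9)
ρ-cycle length = 4 (tail of 1 descent step not counted)

4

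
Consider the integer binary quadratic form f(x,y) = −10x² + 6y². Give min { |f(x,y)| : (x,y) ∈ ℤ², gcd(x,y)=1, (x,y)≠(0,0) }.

descent: ρ → (6,12,-4)  [lands on river]
river: ρ → (-4,12,6)
closes: descent 1, river 2
min |a| on river = 4

4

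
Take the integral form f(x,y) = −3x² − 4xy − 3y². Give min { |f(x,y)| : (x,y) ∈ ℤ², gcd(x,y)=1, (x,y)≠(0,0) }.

translate: b→-2 (≡4 mod 6), so (3,4,3)→(3,-2,2)
flip: (3,-2,2)→(2,2,3)
reduced (well bottom): (2,2,3) with a≤c, −a<b≤a
well minimum |f| = |-2| = 2 (negative-definite)

2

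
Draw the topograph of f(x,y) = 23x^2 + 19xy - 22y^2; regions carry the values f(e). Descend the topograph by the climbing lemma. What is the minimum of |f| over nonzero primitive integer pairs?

river: ρ → (-22,25,20)
river: ρ → (20,15,-27)
river: ρ → (-27,39,8)
river: ρ → (8,41,-22)
river: ρ → (-22,47,2)
river: ρ → (2,45,-45)
river: ρ → (-45,45,2)
river: ρ → (2,47,-22)
river: ρ → (-22,41,8)
river: ρ → (8,39,-27)
river: ρ → (-27,15,20)
river: ρ → (20,25,-22)
river: ρ → (-22,19,23)
river: ρ → (23,27,-18)
river: ρ → (-18,45,5)
river: ρ → (5,45,-18)
river: ρ → (-18,27,23)
river: ρ → (23,19,-22)
closes: descent 0, river 18
min |a| on river = 2

2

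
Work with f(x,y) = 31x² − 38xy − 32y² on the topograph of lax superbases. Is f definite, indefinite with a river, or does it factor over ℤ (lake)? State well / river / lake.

D = b²−4ac = (-38)² − 4·31·(-32) = 5412
D > 0 non-square ⇒ indefinite ⇒ periodic river

river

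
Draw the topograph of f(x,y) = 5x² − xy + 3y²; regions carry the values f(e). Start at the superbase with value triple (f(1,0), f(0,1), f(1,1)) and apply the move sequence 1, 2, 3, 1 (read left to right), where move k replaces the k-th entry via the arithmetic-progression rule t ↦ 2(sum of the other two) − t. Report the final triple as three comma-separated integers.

start (5,3,7) = (f(1,0),f(0,1),f(1,1))
replace slot 1: 2·(3+7) − 5 = 15 → (15,3,7)
replace slot 2: 2·(15+7) − 3 = 41 → (15,41,7)
replace slot 3: 2·(15+41) − 7 = 105 → (15,41,105)
replace slot 1: 2·(41+105) − 15 = 277 → (277,41,105)

277,41,105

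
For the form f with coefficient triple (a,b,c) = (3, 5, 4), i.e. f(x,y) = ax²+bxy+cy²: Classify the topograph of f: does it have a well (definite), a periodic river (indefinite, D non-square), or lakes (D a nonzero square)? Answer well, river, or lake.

D = b²−4ac = 5² − 4·3·4 = -23
D < 0 ⇒ definite ⇒ every region one sign ⇒ single well

well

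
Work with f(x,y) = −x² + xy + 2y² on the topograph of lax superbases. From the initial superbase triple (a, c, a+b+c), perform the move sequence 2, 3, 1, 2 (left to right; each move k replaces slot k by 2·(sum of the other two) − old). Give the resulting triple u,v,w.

start (-1,2,2) = (f(1,0),f(0,1),f(1,1))
replace slot 2: 2·((-1)+2) − 2 = 0 → (-1,0,2)
replace slot 3: 2·((-1)+0) − 2 = -4 → (-1,0,-4)
replace slot 1: 2·(0+(-4)) − (-1) = -7 → (-7,0,-4)
replace slot 2: 2·((-7)+(-4)) − 0 = -22 → (-7,-22,-4)

-7,-22,-4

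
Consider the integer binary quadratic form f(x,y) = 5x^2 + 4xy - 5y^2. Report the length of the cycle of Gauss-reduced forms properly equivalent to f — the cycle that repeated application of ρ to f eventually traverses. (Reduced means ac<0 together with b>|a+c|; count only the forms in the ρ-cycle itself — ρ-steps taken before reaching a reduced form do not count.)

D = 116, ⌊√D⌋ = 10
river: ρ → (-5,6,4)
river: ρ → (4,10,-1)
river: ρ → (-1,10,4)
river: ρ → (4,6,-5)
river: ρ → (-5,4,5)
river: ρ → (5,6,-4)
river: ρ → (-4,10,1)
river: ρ → (1,10,-4)
river: ρ → (-4,6,5)
river: ρ → (5,4,-5)
ρ-cycle length = 10 (tail of 0 descent steps not counted)

10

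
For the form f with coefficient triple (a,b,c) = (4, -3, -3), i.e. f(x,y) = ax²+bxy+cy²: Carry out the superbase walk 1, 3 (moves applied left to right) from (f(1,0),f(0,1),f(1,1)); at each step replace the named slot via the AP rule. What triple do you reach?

start (4,-3,-2) = (f(1,0),f(0,1),f(1,1))
replace slot 1: 2·((-3)+(-2)) − 4 = -14 → (-14,-3,-2)
replace slot 3: 2·((-14)+(-3)) − (-2) = -32 → (-14,-3,-32)

-14,-3,-32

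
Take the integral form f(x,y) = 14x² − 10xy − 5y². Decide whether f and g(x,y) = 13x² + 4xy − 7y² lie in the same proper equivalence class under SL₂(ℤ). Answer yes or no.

D₁ = 380, D₂ = 380
river cycle of f (length 4): (-5, 10, 14), (14, 18, -1), (-1, 18, 14), (14, 10, -5)
river cycle of g (length 4): (-7, 10, 10), (10, 10, -7), (-7, 18, 2), (2, 18, -7)
cycles differ ⇒ inequivalent

no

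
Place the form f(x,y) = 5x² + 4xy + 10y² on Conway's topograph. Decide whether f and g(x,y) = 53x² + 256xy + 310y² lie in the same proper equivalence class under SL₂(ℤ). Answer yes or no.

D₁ = -184, D₂ = -184
f: reduced (well bottom): (5,4,10) with a≤c, −a<b≤a
g: translate: b→44 (≡256 mod 106), so (53,256,310)→(53,44,10)
g: flip: (53,44,10)→(10,-44,53)
g: translate: b→-4 (≡-44 mod 20), so (10,-44,53)→(10,-4,5)
g: flip: (10,-4,5)→(5,4,10)
g: reduced (well bottom): (5,4,10) with a≤c, −a<b≤a
reduced forms (5, 4, 10) vs (5, 4, 10) ⇒ equivalent

yes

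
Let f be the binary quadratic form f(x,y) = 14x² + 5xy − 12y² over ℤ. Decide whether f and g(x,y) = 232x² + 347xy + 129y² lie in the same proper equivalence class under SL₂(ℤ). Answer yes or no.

D₁ = 697, D₂ = 697
river cycle of f (length 10): (-12, 19, 7), (7, 23, -6), (-6, 25, 3), (3, 23, -14), (-14, 5, 12), (12, 19, -7), (-7, 23, 6), (6, 25, -3), (-3, 23, 14), (14, 5, -12)
river cycle of g (length 10): (14, 5, -12), (-12, 19, 7), (7, 23, -6), (-6, 25, 3), (3, 23, -14), (-14, 5, 12), (12, 19, -7), (-7, 23, 6), (6, 25, -3), (-3, 23, 14)
cycles coincide ⇒ equivalent

yes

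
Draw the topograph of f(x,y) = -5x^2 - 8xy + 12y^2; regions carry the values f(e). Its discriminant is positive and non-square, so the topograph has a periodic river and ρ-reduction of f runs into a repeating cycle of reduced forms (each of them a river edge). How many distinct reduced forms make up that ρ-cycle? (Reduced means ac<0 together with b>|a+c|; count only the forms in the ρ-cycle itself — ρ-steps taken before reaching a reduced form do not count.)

D = 304, ⌊√D⌋ = 17
descent: ρ → (12,8,-5)  [lands on river]
river: ρ → (-5,12,8)
river: ρ → (8,4,-9)
river: ρ → (-9,14,3)
river: ρ → (3,16,-4)
river: ρ → (-4,16,3)
river: ρ → (3,14,-9)
river: ρ → (-9,4,8)
river: ρ → (8,12,-5)
river: ρ → (-5,8,12)
river: ρ → (12,16,-1)
river: ρ → (-1,16,12)
ρ-cycle length = 12 (tail of 1 descent step not counted)

12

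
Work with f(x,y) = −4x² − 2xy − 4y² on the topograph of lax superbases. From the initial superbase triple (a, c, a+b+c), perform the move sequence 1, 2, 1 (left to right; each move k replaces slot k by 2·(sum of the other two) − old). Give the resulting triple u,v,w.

start (-4,-4,-10) = (f(1,0),f(0,1),f(1,1))
replace slot 1: 2·((-4)+(-10)) − (-4) = -24 → (-24,-4,-10)
replace slot 2: 2·((-24)+(-10)) − (-4) = -64 → (-24,-64,-10)
replace slot 1: 2·((-64)+(-10)) − (-24) = -124 → (-124,-64,-10)

-124,-64,-10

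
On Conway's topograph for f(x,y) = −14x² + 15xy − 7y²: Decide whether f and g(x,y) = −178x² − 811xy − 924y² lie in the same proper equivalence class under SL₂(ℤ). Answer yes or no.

D₁ = -167, D₂ = -167
f is negative-definite; reduce −f:
−f: translate: b→13 (≡-15 mod 28), so (14,-15,7)→(14,13,6)
−f: flip: (14,13,6)→(6,-13,14)
−f: translate: b→-1 (≡-13 mod 12), so (6,-13,14)→(6,-1,7)
−f: reduced (well bottom): (6,-1,7) with a≤c, −a<b≤a
flip sign back: reduced form of f is (-6,1,-7)
g is negative-definite; reduce −g:
−g: translate: b→99 (≡811 mod 356), so (178,811,924)→(178,99,14)
−g: flip: (178,99,14)→(14,-99,178)
−g: translate: b→13 (≡-99 mod 28), so (14,-99,178)→(14,13,6)
−g: flip: (14,13,6)→(6,-13,14)
−g: translate: b→-1 (≡-13 mod 12), so (6,-13,14)→(6,-1,7)
−g: reduced (well bottom): (6,-1,7) with a≤c, −a<b≤a
flip sign back: reduced form of g is (-6,1,-7)
reduced forms (-6, 1, -7) vs (-6, 1, -7) ⇒ equivalent

yes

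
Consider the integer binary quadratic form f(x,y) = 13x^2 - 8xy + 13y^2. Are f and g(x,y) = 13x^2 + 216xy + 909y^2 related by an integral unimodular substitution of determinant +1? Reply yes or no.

D₁ = -612, D₂ = -612
f: flip: (13,-8,13)→(13,8,13)
f: reduced (well bottom): (13,8,13) with a≤c, −a<b≤a
g: translate: b→8 (≡216 mod 26), so (13,216,909)→(13,8,13)
g: reduced (well bottom): (13,8,13) with a≤c, −a<b≤a
reduced forms (13, 8, 13) vs (13, 8, 13) ⇒ equivalent

yes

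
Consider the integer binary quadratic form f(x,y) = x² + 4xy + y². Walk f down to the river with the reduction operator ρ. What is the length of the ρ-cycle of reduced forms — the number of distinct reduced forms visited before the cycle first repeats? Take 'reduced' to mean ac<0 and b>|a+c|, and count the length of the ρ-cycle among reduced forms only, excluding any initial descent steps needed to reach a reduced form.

D = 12, ⌊√D⌋ = 3
descent: ρ → (1,2,-2)  [lands on river]
river: ρ → (-2,2,1)
ρ-cycle length = 2 (tail of 1 descent step not counted)

2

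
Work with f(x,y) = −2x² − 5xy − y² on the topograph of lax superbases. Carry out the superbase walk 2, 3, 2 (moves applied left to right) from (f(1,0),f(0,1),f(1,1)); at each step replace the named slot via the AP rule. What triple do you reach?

start (-2,-1,-8) = (f(1,0),f(0,1),f(1,1))
replace slot 2: 2·((-2)+(-8)) − (-1) = -19 → (-2,-19,-8)
replace slot 3: 2·((-2)+(-19)) − (-8) = -34 → (-2,-19,-34)
replace slot 2: 2·((-2)+(-34)) − (-19) = -53 → (-2,-53,-34)

-2,-53,-34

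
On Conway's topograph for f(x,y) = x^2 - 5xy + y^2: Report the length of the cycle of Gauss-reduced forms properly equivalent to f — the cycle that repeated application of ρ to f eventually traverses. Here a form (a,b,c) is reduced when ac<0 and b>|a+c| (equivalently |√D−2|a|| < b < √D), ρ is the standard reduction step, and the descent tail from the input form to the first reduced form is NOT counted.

D = 21, ⌊√D⌋ = 4
descent: ρ → (1,3,-3)  [lands on river]
river: ρ → (-3,3,1)
ρ-cycle length = 2 (tail of 1 descent step not counted)

2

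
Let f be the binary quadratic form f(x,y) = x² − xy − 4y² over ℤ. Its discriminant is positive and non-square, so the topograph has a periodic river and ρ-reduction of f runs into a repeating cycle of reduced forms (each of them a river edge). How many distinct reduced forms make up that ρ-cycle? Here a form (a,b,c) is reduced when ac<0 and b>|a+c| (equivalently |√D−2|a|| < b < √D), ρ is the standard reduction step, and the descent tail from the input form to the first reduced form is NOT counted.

D = 17, ⌊√D⌋ = 4
descent: ρ → (-4,1,1)
descent: ρ → (1,3,-2)  [lands on river]
river: ρ → (-2,1,2)
river: ρ → (2,3,-1)
river: ρ → (-1,3,2)
river: ρ → (2,1,-2)
river: ρ → (-2,3,1)
ρ-cycle length = 6 (tail of 2 descent steps not counted)

6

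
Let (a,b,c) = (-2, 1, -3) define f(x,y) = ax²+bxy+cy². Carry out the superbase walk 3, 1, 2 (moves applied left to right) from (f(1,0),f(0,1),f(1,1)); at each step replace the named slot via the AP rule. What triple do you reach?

start (-2,-3,-4) = (f(1,0),f(0,1),f(1,1))
replace slot 3: 2·((-2)+(-3)) − (-4) = -6 → (-2,-3,-6)
replace slot 1: 2·((-3)+(-6)) − (-2) = -16 → (-16,-3,-6)
replace slot 2: 2·((-16)+(-6)) − (-3) = -41 → (-16,-41,-6)

-16,-41,-6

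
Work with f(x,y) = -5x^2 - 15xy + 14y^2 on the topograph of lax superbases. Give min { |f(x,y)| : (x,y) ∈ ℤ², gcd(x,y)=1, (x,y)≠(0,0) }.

descent: ρ → (14,15,-5)  [lands on river]
river: ρ → (-5,15,14)
river: ρ → (14,13,-6)
river: ρ → (-6,11,16)
river: ρ → (16,21,-1)
river: ρ → (-1,21,16)
river: ρ → (16,11,-6)
river: ρ → (-6,13,14)
closes: descent 1, river 8
min |a| on river = 1

1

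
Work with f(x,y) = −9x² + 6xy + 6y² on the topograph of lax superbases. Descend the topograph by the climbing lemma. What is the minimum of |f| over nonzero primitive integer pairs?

river: ρ → (6,6,-9)
river: ρ → (-9,12,3)
river: ρ → (3,12,-9)
river: ρ → (-9,6,6)
closes: descent 0, river 4
min |a| on river = 3

3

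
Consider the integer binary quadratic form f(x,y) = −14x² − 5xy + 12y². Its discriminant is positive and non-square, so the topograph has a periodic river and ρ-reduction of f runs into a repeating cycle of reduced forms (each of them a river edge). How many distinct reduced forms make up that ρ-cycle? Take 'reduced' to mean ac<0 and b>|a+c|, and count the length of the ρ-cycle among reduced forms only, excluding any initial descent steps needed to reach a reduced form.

D = 697, ⌊√D⌋ = 26
descent: ρ → (12,5,-14)  [lands on river]
river: ρ → (-14,23,3)
river: ρ → (3,25,-6)
river: ρ → (-6,23,7)
river: ρ → (7,19,-12)
river: ρ → (-12,5,14)
river: ρ → (14,23,-3)
river: ρ → (-3,25,6)
river: ρ → (6,23,-7)
river: ρ → (-7,19,12)
ρ-cycle length = 10 (tail of 1 descent step not counted)

10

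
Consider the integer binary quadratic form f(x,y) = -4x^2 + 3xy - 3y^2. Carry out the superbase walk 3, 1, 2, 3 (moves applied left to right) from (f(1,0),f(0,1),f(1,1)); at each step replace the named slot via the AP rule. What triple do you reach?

start (-4,-3,-4) = (f(1,0),f(0,1),f(1,1))
replace slot 3: 2·((-4)+(-3)) − (-4) = -10 → (-4,-3,-10)
replace slot 1: 2·((-3)+(-10)) − (-4) = -22 → (-22,-3,-10)
replace slot 2: 2·((-22)+(-10)) − (-3) = -61 → (-22,-61,-10)
replace slot 3: 2·((-22)+(-61)) − (-10) = -156 → (-22,-61,-156)

-22,-61,-156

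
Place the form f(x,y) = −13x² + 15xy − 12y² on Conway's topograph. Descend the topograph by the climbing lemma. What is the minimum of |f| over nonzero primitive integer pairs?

translate: b→11 (≡-15 mod 26), so (13,-15,12)→(13,11,10)
flip: (13,11,10)→(10,-11,13)
translate: b→9 (≡-11 mod 20), so (10,-11,13)→(10,9,12)
reduced (well bottom): (10,9,12) with a≤c, −a<b≤a
well minimum |f| = |-10| = 10 (negative-definite)

10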